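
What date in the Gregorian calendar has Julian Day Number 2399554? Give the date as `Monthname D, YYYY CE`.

JDN 2451545 is 1 Jan 2000; 2399554 is −51991 days from there.

August 27, 1857 CE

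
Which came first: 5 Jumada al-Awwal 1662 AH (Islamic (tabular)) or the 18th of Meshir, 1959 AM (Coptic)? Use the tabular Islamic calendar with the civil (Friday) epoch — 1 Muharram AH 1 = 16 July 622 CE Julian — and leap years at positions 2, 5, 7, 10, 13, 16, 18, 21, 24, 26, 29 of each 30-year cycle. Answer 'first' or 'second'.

Converting both to JDN: 2537165 vs 2540356; the smaller is the first.

first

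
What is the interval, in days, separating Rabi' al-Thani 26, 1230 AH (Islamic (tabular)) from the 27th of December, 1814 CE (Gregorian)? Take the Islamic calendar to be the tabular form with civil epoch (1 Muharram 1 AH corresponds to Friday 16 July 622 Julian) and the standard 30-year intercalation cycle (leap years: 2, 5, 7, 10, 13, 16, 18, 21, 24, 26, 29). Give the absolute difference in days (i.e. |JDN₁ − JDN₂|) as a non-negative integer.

JDN of the first date = 2384071.
JDN of the second date = 2383970.
|2383970 − 2384071| = 101.

101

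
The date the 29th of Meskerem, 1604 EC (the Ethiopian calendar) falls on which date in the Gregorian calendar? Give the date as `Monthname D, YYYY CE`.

October 7, 1611 CE

Julian Day Number of the source date = 2309745.
Converting JDN 2309745 to the Gregorian calendar gives 7 October 1611 CE.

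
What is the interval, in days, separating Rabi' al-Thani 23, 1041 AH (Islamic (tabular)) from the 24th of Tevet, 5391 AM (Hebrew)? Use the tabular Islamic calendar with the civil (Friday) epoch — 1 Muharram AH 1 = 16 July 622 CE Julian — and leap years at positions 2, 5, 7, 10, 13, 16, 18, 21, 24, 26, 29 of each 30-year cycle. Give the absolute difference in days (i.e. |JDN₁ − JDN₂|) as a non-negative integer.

324

First date → JDN 2317092; second date → JDN 2316768.
The interval is |2317092 − 2316768| = 324 days.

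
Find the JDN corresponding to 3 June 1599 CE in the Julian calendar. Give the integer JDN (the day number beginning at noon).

2305246

Equivalently 13 June 1599 (Gregorian).
JDN 2299161 is 15 October 1582 CE (Gregorian); the target day is +6085 days from there, so JDN = 2305246.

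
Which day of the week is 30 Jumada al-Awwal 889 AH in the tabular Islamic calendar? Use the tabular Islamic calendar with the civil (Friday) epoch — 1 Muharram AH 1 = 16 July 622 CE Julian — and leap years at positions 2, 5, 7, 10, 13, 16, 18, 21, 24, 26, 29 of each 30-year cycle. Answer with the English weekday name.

Friday

In the proleptic Gregorian calendar this is 4 July 1484 (JDN 2263265).
2263265 ≡ 4 (mod 7); counting from Monday = 0 gives Friday.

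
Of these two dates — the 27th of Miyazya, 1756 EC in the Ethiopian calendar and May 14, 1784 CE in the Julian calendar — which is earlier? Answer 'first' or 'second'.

first

Converting both to JDN: 2365471 vs 2372798; the smaller is the first.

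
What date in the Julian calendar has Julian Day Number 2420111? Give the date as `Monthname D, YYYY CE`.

November 26, 1913 CE

JDN 2420111 is 9 December 1913 in the Gregorian calendar.
In the Julian calendar that day is November 26, 1913 CE.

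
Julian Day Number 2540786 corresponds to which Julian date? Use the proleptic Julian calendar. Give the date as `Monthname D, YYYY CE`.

April 17, 2244 CE

JDN 2540786 is 2 May 2244 in the Gregorian calendar.
In the Julian calendar that day is April 17, 2244 CE.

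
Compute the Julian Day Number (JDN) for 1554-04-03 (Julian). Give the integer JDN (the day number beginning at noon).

2288749

Equivalently 13 April 1554 (proleptic Gregorian).
JDN 2400001 is 17 November 1858 CE (Gregorian), MJD 0; the target day is −111252 days from there, so JDN = 2288749.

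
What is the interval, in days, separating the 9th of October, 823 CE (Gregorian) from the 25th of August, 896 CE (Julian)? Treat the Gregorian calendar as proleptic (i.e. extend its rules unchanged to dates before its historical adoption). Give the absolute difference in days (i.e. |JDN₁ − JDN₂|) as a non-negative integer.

First date → JDN 2021936; second date → JDN 2048559.
The interval is |2021936 − 2048559| = 26623 days.

26623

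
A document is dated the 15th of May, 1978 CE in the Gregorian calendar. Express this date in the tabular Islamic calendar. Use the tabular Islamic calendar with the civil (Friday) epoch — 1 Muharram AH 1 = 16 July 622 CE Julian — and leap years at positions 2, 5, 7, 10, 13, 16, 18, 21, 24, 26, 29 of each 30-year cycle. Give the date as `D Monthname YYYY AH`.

Both dates share Julian Day Number 2443644; in the tabular Islamic calendar that is 7 Jumada al-Thani 1398 AH.

7 Jumada al-Thani 1398 AH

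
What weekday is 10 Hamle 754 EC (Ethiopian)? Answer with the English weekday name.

Sunday

In the proleptic Gregorian calendar this is 8 July 762 (JDN 1999563).
JDN 1999563 mod 7 = 6, and JDN 0 was a Monday, so this is a Sunday.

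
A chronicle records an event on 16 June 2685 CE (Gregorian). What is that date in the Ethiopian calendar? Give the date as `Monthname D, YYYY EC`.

Sene 4, 2677 EC

Both dates share Julian Day Number 2701903; in the Ethiopian calendar that is 4 Sene 2677 EC.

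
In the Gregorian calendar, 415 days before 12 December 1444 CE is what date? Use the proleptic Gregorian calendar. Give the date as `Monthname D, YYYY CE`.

The starting date is JDN 2248816; 2248816 − 415 = 2248401.
JDN 2248401 corresponds to October 24, 1443 CE.

October 24, 1443 CE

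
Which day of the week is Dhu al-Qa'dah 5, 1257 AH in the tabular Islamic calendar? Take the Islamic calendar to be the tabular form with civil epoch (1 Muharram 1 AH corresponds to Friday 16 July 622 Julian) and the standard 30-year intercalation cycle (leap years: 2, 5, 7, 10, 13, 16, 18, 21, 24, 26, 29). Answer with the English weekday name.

Sunday

This is JDN 2393824 (19 December 1841 Gregorian).
Since JDN mod 7 = 6 (0 = Monday), the day is Sunday.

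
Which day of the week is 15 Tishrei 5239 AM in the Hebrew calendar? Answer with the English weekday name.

In the proleptic Gregorian calendar this is 21 September 1478 (JDN 2261152).
2261152 ≡ 5 (mod 7); counting from Monday = 0 gives Saturday.

Saturday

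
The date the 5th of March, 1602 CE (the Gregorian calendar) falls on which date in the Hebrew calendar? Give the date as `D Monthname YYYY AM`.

12 Adar 5362 AM

Both dates share Julian Day Number 2306242; in the Hebrew calendar that is 12 Adar 5362 AM.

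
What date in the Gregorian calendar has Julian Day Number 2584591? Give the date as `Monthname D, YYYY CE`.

April 8, 2364 CE

Counting from JDN 2299161 = 15 Oct 1582 gives an offset of 285430 days.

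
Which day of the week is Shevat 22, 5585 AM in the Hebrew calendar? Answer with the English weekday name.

This is JDN 2387668 (10 February 1825 Gregorian).
JDN 2387668 mod 7 = 3, and JDN 0 was a Monday, so this is a Thursday.

Thursday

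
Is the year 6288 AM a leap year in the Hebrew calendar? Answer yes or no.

Hebrew year 6288 is year 18 of its 19-year Metonic cycle; leap years are at positions 3, 6, 8, 11, 14, 17, 19, so it is a common year (12 months).

no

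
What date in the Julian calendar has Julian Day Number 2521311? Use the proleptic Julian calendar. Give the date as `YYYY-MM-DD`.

2190-12-22

The Gregorian equivalent of JDN 2521311 is 5 January 2191.
In the Julian calendar that day is 2190-12-22.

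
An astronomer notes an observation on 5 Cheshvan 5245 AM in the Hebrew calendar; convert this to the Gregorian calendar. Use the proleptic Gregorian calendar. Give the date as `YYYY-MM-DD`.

1484-11-02

Both dates share Julian Day Number 2263386; in the Gregorian calendar that is 2 November 1484 CE.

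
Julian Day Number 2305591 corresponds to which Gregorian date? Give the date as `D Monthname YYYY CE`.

23 May 1600 CE

JDN 2451545 is 1 Jan 2000; 2305591 is −145954 days from there.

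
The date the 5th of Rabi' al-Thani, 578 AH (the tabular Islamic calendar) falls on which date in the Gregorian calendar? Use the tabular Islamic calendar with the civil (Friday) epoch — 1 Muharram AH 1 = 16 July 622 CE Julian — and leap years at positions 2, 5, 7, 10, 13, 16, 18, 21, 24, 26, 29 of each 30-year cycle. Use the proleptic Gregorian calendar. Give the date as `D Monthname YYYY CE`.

15 August 1182 CE

Julian Day Number of the source date = 2153003.
Converting JDN 2153003 to the Gregorian calendar gives 15 August 1182 CE.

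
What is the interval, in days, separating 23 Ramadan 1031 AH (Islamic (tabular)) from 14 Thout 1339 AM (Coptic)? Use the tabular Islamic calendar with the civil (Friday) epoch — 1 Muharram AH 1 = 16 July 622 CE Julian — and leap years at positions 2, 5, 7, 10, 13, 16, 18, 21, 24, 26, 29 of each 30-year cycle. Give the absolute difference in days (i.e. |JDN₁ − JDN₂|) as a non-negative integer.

First date → JDN 2313696; second date → JDN 2313747.
The interval is |2313696 − 2313747| = 51 days.

51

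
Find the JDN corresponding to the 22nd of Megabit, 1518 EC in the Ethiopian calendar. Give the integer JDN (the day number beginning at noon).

2278506

In the proleptic Gregorian calendar the same day is 28 March 1526.
JDN 2400001 is 17 November 1858 CE (Gregorian), MJD 0; the target day is −121495 days from there, so JDN = 2278506.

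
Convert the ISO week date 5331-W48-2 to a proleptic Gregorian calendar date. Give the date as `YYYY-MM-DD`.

5331-11-27

ISO week 1 of 5331 is the week containing the first Thursday of 5331.
Week 48, day 2 (Tuesday) lands on 5331-11-27.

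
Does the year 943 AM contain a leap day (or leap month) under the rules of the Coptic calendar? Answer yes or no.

yes

943 mod 4 = 3; in the Coptic calendar a year is leap when year mod 4 = 3, so it is a leap year.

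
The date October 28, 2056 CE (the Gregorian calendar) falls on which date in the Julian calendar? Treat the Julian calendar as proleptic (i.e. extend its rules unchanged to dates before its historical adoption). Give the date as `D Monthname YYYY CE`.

At this point the Julian calendar is 13 days behind the Gregorian.
28 October 2056 Gregorian − 13 days → 15 October 2056 Julian.

15 October 2056 CE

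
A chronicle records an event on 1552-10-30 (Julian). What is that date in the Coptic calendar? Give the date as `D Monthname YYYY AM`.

3 Hathor 1269 AM

Julian Day Number of the source date = 2288229.
Converting JDN 2288229 to the Coptic calendar gives 3 Hathor 1269 AM.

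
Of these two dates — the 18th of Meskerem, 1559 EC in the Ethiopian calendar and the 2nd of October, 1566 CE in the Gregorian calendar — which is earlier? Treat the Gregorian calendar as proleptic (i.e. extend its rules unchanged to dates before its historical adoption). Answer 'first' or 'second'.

The two dates have Julian Day Numbers 2293297 and 2293304 respectively.
Since 2293297 < 2293304, the first date comes first.

first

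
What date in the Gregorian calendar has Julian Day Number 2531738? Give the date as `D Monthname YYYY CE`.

JDN 2451545 is 1 Jan 2000; 2531738 is +80193 days from there.

25 July 2219 CE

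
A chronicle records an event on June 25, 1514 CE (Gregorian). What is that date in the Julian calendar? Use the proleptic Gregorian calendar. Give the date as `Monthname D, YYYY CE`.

June 15, 1514 CE

At this point the Julian calendar is 10 days behind the Gregorian.
25 June 1514 Gregorian − 10 days → 15 June 1514 Julian.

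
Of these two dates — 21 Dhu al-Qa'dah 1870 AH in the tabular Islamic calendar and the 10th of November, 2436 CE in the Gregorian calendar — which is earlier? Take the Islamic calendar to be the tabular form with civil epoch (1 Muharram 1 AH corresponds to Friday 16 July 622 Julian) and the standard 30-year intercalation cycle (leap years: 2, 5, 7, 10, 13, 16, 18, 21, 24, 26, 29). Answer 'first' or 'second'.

first

First date → JDN 2611066; second date → JDN 2611105.
JDN 2611066 < JDN 2611105, so the first date is earlier.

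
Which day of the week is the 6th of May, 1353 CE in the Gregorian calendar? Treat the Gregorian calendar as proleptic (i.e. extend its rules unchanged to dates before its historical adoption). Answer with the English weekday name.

Sunday

Since JDN mod 7 = 6 (0 = Monday), the day is Sunday.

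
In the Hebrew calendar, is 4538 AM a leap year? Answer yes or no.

no

Hebrew year 4538 is year 16 of its 19-year Metonic cycle; leap years are at positions 3, 6, 8, 11, 14, 17, 19, so it is a common year (12 months).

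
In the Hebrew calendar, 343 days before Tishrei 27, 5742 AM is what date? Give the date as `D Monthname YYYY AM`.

The starting date is JDN 2444903; 2444903 − 343 = 2444560.
JDN 2444560 corresponds to 8 Kislev 5741 AM.

8 Kislev 5741 AM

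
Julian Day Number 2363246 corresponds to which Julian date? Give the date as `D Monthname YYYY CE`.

20 March 1758 CE

The Gregorian equivalent of JDN 2363246 is 31 March 1758.
In the Julian calendar that day is 20 March 1758 CE.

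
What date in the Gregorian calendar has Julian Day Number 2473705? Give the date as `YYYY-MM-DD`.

2060-09-02

JDN 2451545 is 1 Jan 2000; 2473705 is +22160 days from there.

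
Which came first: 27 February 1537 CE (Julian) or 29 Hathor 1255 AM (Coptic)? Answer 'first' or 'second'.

Converting both to JDN: 2282505 vs 2283141; the smaller is the first.

first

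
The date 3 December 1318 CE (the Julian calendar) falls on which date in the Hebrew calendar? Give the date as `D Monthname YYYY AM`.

The source date corresponds to 11 December 1318 in the proleptic Gregorian calendar (JDN 2202794).
That day falls on 10 Tevet 5079 AM in the Hebrew calendar.

10 Tevet 5079 AM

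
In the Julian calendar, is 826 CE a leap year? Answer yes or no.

826 mod 4 = 2, so it is a common year in the Julian calendar.

no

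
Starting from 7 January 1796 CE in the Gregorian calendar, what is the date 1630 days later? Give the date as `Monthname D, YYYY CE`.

June 25, 1800 CE

JDN of 7 January 1796 CE = 2377042.
2377042 + 1630 = 2378672.
JDN 2378672 in the Gregorian calendar is June 25, 1800 CE.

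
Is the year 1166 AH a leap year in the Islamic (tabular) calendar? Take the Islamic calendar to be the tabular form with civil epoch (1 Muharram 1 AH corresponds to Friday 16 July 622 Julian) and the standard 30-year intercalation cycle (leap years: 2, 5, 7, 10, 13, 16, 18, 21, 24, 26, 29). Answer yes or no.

Year 1166 AH is year 26 of its 30-year cycle; leap positions are 2, 5, 7, 10, 13, 16, 18, 21, 24, 26, 29, so it is a leap year (355 days).

yes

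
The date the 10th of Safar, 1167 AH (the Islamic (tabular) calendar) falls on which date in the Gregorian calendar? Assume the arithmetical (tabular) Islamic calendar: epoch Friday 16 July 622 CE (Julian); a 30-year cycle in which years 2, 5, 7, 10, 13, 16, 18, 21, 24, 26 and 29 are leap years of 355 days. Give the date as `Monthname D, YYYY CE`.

Both dates share Julian Day Number 2361671; in the Gregorian calendar that is 7 December 1753 CE.

December 7, 1753 CE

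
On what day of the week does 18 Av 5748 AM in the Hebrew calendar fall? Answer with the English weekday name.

Monday

In the Gregorian calendar this is 1 August 1988 (JDN 2447375).
JDN 2447375 mod 7 = 0, and JDN 0 was a Monday, so this is a Monday.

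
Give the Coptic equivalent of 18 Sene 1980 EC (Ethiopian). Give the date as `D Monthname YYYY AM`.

18 Paoni 1704 AM

Julian Day Number of the source date = 2447338.
Converting JDN 2447338 to the Coptic calendar gives 18 Paoni 1704 AM.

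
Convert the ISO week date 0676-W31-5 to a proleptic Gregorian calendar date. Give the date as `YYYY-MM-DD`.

0676-08-04

ISO week 1 of 676 is the week containing the first Thursday of 676.
Week 31, day 5 (Friday) lands on 0676-08-04.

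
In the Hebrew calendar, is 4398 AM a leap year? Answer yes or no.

no

Hebrew year 4398 is year 9 of its 19-year Metonic cycle; leap years are at positions 3, 6, 8, 11, 14, 17, 19, so it is a common year (12 months).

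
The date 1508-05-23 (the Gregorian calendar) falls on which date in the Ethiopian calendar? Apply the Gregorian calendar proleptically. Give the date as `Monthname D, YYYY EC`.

Julian Day Number of the source date = 2271988.
Converting JDN 2271988 to the Ethiopian calendar gives 18 Ginbot 1500 EC.

Ginbot 18, 1500 EC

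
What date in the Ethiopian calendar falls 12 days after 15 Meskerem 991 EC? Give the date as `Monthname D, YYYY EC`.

Meskerem 27, 991 EC

The starting date is JDN 2085832; 2085832 + 12 = 2085844.
JDN 2085844 corresponds to Meskerem 27, 991 EC.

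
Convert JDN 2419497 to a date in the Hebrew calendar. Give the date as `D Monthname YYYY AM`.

The Gregorian equivalent of JDN 2419497 is 4 April 1912.
In the Hebrew calendar that day is 17 Nisan 5672 AM.

17 Nisan 5672 AM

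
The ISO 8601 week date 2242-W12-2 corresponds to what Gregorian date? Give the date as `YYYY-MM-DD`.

ISO week 1 of 2242 is the week containing the first Thursday of 2242.
Week 12, day 2 (Tuesday) lands on 2242-03-22.

2242-03-22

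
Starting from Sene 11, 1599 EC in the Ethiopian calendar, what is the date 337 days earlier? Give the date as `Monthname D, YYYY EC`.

Hamle 9, 1598 EC

The starting date is JDN 2308170; 2308170 − 337 = 2307833.
JDN 2307833 corresponds to Hamle 9, 1598 EC.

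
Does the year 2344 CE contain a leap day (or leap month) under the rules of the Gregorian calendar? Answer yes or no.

2344 is divisible by 4 and not by 100, so it is a leap year.

yes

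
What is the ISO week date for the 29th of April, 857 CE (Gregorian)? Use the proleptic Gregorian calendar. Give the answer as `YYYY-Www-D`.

The weekday is Sunday (ISO weekday 7).
That Sunday belongs to ISO week 17 of ISO year 857.

0857-W17-7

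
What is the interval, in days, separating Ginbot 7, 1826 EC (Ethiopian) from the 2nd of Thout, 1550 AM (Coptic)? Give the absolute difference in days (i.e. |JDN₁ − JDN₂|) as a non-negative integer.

245

JDN of the first date = 2391048.
JDN of the second date = 2390803.
|2390803 − 2391048| = 245.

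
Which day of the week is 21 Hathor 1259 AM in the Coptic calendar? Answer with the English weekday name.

Friday

Equivalently 27 November 1542 Gregorian, JDN 2284594.
JDN 2284594 mod 7 = 4, and JDN 0 was a Monday, so this is a Friday.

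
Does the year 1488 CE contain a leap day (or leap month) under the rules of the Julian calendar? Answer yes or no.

1488 mod 4 = 0, so it is a leap year in the Julian calendar.

yes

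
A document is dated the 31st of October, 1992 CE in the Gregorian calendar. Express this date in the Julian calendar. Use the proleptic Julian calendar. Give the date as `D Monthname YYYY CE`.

18 October 1992 CE

For dates in this range the Gregorian date is 13 days ahead of the Julian.
31 October 1992 Gregorian − 13 days → 18 October 1992 Julian.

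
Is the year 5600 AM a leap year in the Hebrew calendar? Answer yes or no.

yes

Hebrew year 5600 is year 14 of its 19-year Metonic cycle; leap years are at positions 3, 6, 8, 11, 14, 17, 19, so it is a leap year (13 months).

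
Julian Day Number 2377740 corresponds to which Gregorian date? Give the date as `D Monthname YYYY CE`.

Counting from JDN 2299161 = 15 Oct 1582 gives an offset of 78579 days.

5 December 1797 CE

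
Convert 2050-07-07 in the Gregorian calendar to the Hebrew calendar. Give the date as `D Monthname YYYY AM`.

17 Tammuz 5810 AM

Both dates share Julian Day Number 2469995; in the Hebrew calendar that is 17 Tammuz 5810 AM.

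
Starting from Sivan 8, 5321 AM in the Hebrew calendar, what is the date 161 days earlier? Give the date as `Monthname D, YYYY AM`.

The starting date is JDN 2291356; 2291356 − 161 = 2291195.
JDN 2291195 corresponds to Kislev 24, 5321 AM.

Kislev 24, 5321 AM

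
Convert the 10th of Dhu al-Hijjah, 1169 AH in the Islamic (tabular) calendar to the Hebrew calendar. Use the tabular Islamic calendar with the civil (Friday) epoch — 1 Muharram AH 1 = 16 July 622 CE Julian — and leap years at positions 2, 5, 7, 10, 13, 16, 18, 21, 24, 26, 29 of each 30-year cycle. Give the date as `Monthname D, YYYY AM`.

Julian Day Number of the source date = 2362674.
Converting JDN 2362674 to the Hebrew calendar gives 10 Elul 5516 AM.

Elul 10, 5516 AM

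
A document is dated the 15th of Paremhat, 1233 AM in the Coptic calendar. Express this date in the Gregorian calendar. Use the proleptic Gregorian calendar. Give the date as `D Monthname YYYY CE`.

21 March 1517 CE

Both dates share Julian Day Number 2275212; in the Gregorian calendar that is 21 March 1517 CE.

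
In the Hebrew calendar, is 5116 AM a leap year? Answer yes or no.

Hebrew year 5116 is year 5 of its 19-year Metonic cycle; leap years are at positions 3, 6, 8, 11, 14, 17, 19, so it is a common year (12 months).

no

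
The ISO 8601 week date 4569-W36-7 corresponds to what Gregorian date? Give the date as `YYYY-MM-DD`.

4569-09-10

ISO week 1 of 4569 is the week containing the first Thursday of 4569.
Week 36, day 7 (Sunday) lands on 4569-09-10.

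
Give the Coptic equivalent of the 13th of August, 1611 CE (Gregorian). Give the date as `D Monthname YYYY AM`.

10 Mesori 1327 AM

Both dates share Julian Day Number 2309690; in the Coptic calendar that is 10 Mesori 1327 AM.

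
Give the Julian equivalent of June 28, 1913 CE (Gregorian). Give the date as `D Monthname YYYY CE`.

15 June 1913 CE

For dates in this range the Gregorian date is 13 days ahead of the Julian.
28 June 1913 Gregorian − 13 days → 15 June 1913 Julian.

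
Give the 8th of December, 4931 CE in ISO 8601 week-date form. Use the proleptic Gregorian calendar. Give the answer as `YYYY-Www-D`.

4931-W49-6

The weekday is Saturday (ISO weekday 6).
That Saturday belongs to ISO week 49 of ISO year 4931.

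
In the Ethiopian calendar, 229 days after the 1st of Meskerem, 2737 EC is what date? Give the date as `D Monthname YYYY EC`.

JDN of the 1st of Meskerem, 2737 EC = 2723545.
2723545 + 229 = 2723774.
JDN 2723774 in the Ethiopian calendar is 20 Miyazya 2737 EC.

20 Miyazya 2737 EC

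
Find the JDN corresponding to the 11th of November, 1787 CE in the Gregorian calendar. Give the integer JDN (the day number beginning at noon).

2374063

JDN 2400001 is 17 November 1858 CE (Gregorian), MJD 0; the target day is −25938 days from there, so JDN = 2374063.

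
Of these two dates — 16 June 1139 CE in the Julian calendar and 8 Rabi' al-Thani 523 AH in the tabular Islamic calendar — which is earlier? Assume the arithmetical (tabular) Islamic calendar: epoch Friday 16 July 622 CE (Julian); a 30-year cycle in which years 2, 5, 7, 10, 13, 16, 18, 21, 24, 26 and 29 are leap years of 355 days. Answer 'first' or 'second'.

second

The two dates have Julian Day Numbers 2137244 and 2133515 respectively.
Since 2133515 < 2137244, the second date comes first.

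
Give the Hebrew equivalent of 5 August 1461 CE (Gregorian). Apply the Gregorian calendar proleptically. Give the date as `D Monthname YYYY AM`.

Julian Day Number of the source date = 2254896.
Converting JDN 2254896 to the Hebrew calendar gives 20 Av 5221 AM.

20 Av 5221 AM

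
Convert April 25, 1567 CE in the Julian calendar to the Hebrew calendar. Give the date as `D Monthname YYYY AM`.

16 Iyar 5327 AM

Julian Day Number of the source date = 2293519.
Converting JDN 2293519 to the Hebrew calendar gives 16 Iyar 5327 AM.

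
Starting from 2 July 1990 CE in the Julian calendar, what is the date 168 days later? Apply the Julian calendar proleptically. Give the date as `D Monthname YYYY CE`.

17 December 1990 CE

Counting 168 days forward from JDN 2448088 reaches JDN 2448256, which is 17 December 1990 CE.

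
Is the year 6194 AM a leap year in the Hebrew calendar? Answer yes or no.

Hebrew year 6194 is year 19 of its 19-year Metonic cycle; leap years are at positions 3, 6, 8, 11, 14, 17, 19, so it is a leap year (13 months).

yes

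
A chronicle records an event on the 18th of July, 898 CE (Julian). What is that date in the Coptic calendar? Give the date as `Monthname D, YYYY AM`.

The source date corresponds to 22 July 898 in the proleptic Gregorian calendar (JDN 2049251).
That day falls on 24 Epip 614 AM in the Coptic calendar.

Epip 24, 614 AM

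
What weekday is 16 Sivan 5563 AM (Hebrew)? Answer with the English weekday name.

This is JDN 2379748 (6 June 1803 Gregorian).
2379748 ≡ 0 (mod 7); counting from Monday = 0 gives Monday.

Monday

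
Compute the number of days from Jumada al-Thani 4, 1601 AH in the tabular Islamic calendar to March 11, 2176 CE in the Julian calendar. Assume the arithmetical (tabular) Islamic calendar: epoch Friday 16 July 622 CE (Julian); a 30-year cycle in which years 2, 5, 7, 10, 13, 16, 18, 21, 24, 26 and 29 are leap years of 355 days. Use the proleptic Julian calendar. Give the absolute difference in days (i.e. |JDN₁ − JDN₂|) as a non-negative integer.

JDN of the first date = 2515578.
JDN of the second date = 2515912.
|2515912 − 2515578| = 334.

334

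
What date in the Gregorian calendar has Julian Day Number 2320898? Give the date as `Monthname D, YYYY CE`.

April 20, 1642 CE

JDN 2451545 is 1 Jan 2000; 2320898 is −130647 days from there.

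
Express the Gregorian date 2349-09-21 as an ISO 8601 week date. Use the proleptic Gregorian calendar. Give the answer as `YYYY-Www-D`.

The weekday is Wednesday (ISO weekday 3).
That Wednesday belongs to ISO week 38 of ISO year 2349.

2349-W38-3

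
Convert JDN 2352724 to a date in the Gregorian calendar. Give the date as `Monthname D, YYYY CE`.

June 9, 1729 CE

JDN 2451545 is 1 Jan 2000; 2352724 is −98821 days from there.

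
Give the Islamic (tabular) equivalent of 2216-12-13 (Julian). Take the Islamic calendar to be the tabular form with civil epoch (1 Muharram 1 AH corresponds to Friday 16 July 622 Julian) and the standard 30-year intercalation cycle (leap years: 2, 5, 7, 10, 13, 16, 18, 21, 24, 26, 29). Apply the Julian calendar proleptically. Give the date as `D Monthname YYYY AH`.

18 Jumada al-Awwal 1644 AH

The source date corresponds to 28 December 2216 in the Gregorian calendar (JDN 2530799).
That day falls on 18 Jumada al-Awwal 1644 AH in the tabular Islamic calendar.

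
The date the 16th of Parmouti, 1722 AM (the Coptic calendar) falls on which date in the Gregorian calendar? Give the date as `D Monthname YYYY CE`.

Julian Day Number of the source date = 2453850.
Converting JDN 2453850 to the Gregorian calendar gives 24 April 2006 CE.

24 April 2006 CE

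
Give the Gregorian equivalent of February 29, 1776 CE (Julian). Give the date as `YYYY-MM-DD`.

At this point the Julian calendar is 11 days behind the Gregorian.
29 February 1776 Julian + 11 days → 11 March 1776 Gregorian.

1776-03-11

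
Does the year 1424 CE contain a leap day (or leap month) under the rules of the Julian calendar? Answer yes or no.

yes

1424 mod 4 = 0, so it is a leap year in the Julian calendar.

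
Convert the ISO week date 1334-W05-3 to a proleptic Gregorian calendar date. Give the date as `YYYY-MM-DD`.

ISO week 1 of 1334 is the week containing the first Thursday of 1334.
Week 5, day 3 (Wednesday) lands on 1334-02-03.

1334-02-03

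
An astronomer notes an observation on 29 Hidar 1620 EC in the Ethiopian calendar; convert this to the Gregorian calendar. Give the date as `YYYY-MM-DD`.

Both dates share Julian Day Number 2315649; in the Gregorian calendar that is 6 December 1627 CE.

1627-12-06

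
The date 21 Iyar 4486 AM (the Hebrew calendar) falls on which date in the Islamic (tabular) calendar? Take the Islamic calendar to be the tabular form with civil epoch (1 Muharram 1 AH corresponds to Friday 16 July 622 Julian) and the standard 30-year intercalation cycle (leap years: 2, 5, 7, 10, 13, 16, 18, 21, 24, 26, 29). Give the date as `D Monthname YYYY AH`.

Julian Day Number of the source date = 1986347.
Converting JDN 1986347 to the tabular Islamic calendar gives 20 Dhu al-Hijjah 107 AH.

20 Dhu al-Hijjah 107 AH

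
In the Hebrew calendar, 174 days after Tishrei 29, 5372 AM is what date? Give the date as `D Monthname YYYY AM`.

24 Adar II 5372 AM

The starting date is JDN 2309744; 2309744 + 174 = 2309918.
JDN 2309918 corresponds to 24 Adar II 5372 AM.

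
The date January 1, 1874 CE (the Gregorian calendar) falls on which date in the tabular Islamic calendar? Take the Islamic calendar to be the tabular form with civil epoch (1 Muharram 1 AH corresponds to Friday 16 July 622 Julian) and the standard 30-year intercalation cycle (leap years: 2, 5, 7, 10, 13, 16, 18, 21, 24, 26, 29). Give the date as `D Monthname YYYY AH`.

Julian Day Number of the source date = 2405525.
Converting JDN 2405525 to the tabular Islamic calendar gives 12 Dhu al-Qa'dah 1290 AH.

12 Dhu al-Qa'dah 1290 AH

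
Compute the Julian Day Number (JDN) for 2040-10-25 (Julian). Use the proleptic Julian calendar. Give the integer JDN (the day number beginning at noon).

2466466

Equivalently 7 November 2040 (Gregorian).
JDN 2400001 is 17 November 1858 CE (Gregorian), MJD 0; the target day is +66465 days from there, so JDN = 2466466.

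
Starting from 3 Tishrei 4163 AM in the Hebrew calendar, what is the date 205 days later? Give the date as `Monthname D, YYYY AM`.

JDN of 3 Tishrei 4163 AM = 1868146.
1868146 + 205 = 1868351.
JDN 1868351 in the Hebrew calendar is Nisan 30, 4163 AM.

Nisan 30, 4163 AM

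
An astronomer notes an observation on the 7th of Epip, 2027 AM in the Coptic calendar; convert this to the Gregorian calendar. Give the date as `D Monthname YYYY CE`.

Julian Day Number of the source date = 2565332.
Converting JDN 2565332 to the Gregorian calendar gives 17 July 2311 CE.

17 July 2311 CE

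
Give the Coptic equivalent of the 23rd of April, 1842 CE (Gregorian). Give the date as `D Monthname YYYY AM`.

Julian Day Number of the source date = 2393949.
Converting JDN 2393949 to the Coptic calendar gives 16 Parmouti 1558 AM.

16 Parmouti 1558 AM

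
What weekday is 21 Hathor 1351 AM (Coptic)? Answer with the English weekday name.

Monday

Equivalently 27 November 1634 Gregorian, JDN 2318197.
Since JDN mod 7 = 0 (0 = Monday), the day is Monday.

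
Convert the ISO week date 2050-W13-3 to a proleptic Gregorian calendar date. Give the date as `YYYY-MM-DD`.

ISO week 1 of 2050 is the week containing the first Thursday of 2050.
Week 13, day 3 (Wednesday) lands on 2050-03-30.

2050-03-30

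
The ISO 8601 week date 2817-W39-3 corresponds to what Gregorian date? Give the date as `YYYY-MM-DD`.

2817-09-27

ISO week 1 of 2817 is the week containing the first Thursday of 2817.
Week 39, day 3 (Wednesday) lands on 2817-09-27.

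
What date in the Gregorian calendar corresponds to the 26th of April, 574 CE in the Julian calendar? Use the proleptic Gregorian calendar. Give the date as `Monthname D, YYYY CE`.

April 28, 574 CE

The Julian–Gregorian offset here is 2 days (Julian trailing).
26 April 574 Julian + 2 days → 28 April 574 Gregorian.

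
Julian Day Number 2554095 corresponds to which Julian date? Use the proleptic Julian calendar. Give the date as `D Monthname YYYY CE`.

24 September 2280 CE

JDN 2554095 is 9 October 2280 in the Gregorian calendar.
In the Julian calendar that day is 24 September 2280 CE.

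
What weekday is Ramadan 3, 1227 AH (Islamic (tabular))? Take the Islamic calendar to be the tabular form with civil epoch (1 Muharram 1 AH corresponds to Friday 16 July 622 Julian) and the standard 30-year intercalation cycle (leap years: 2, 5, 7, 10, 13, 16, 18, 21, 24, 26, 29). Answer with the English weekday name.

Thursday

This is JDN 2383132 (10 September 1812 Gregorian).
JDN 2383132 mod 7 = 3, and JDN 0 was a Monday, so this is a Thursday.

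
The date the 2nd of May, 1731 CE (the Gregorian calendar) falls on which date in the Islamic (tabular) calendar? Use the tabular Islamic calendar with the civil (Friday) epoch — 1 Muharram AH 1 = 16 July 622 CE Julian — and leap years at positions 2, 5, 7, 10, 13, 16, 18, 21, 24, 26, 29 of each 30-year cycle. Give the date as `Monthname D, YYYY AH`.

Shawwal 24, 1143 AH

Both dates share Julian Day Number 2353416; in the tabular Islamic calendar that is 24 Shawwal 1143 AH.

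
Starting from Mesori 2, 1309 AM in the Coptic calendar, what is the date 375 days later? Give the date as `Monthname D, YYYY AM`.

JDN of Mesori 2, 1309 AM = 2303108.
2303108 + 375 = 2303483.
JDN 2303483 in the Coptic calendar is Mesori 12, 1310 AM.

Mesori 12, 1310 AM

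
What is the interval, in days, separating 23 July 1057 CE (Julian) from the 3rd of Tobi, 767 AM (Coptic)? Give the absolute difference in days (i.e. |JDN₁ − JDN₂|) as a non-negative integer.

First date → JDN 2107331; second date → JDN 2104933.
The interval is |2107331 − 2104933| = 2398 days.

2398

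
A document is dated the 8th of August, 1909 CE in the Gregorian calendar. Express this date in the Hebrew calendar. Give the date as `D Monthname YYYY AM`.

Both dates share Julian Day Number 2418527; in the Hebrew calendar that is 21 Av 5669 AM.

21 Av 5669 AM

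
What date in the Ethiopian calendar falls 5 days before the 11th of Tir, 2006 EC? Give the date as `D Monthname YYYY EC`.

The starting date is JDN 2456677; 2456677 − 5 = 2456672.
JDN 2456672 corresponds to 6 Tir 2006 EC.

6 Tir 2006 EC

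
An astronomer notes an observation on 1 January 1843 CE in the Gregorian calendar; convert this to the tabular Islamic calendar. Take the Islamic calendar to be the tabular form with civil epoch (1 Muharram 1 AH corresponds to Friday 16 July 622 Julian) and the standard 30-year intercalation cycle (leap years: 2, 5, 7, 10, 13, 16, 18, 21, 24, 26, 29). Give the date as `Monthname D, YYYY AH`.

Dhu al-Qa'dah 29, 1258 AH

Julian Day Number of the source date = 2394202.
Converting JDN 2394202 to the tabular Islamic calendar gives 29 Dhu al-Qa'dah 1258 AH.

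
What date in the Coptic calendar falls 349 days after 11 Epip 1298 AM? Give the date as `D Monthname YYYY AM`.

25 Paoni 1299 AM

The starting date is JDN 2299069; 2299069 + 349 = 2299418.
JDN 2299418 corresponds to 25 Paoni 1299 AM.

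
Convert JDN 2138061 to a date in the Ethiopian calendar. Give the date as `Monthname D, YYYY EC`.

JDN 2138061 is 17 September 1141 in the proleptic Gregorian calendar.
In the Ethiopian calendar that day is Meskerem 13, 1134 EC.

Meskerem 13, 1134 EC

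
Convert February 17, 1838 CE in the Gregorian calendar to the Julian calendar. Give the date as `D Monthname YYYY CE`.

5 February 1838 CE

At this point the Julian calendar is 12 days behind the Gregorian.
17 February 1838 Gregorian − 12 days → 5 February 1838 Julian.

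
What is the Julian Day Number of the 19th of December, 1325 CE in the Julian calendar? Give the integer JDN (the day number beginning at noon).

2205367

Equivalently 27 December 1325 (proleptic Gregorian).
JDN 2400001 is 17 November 1858 CE (Gregorian), MJD 0; the target day is −194634 days from there, so JDN = 2205367.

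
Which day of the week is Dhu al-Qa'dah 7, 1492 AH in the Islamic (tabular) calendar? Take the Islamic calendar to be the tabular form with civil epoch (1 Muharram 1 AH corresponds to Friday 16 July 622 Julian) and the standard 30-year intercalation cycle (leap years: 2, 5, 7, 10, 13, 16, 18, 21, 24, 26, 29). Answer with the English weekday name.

Saturday

This is JDN 2477102 (21 December 2069 Gregorian).
Since JDN mod 7 = 5 (0 = Monday), the day is Saturday.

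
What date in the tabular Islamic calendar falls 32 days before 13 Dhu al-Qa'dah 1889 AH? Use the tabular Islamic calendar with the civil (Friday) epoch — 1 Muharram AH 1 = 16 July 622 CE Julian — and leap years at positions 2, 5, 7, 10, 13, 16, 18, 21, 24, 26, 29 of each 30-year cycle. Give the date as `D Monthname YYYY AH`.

The starting date is JDN 2617791; 2617791 − 32 = 2617759.
JDN 2617759 corresponds to 10 Shawwal 1889 AH.

10 Shawwal 1889 AH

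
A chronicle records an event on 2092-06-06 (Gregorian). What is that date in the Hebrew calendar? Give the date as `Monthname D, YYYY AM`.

Sivan 1, 5852 AM

Julian Day Number of the source date = 2485305.
Converting JDN 2485305 to the Hebrew calendar gives 1 Sivan 5852 AM.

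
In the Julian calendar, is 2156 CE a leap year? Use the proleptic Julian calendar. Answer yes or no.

yes

2156 mod 4 = 0, so it is a leap year in the Julian calendar.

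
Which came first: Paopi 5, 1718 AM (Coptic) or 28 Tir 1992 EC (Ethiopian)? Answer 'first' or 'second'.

Converting both to JDN: 2452198 vs 2451581; the smaller is the second.

second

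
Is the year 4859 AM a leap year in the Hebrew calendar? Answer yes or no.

yes

Hebrew year 4859 is year 14 of its 19-year Metonic cycle; leap years are at positions 3, 6, 8, 11, 14, 17, 19, so it is a leap year (13 months).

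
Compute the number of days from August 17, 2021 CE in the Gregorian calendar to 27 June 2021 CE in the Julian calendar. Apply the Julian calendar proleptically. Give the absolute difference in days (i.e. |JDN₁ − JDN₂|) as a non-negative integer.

First date → JDN 2459444; second date → JDN 2459406.
The interval is |2459444 − 2459406| = 38 days.

38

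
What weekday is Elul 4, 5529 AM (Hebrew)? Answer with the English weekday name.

In the Gregorian calendar this is 6 September 1769 (JDN 2367423).
2367423 ≡ 2 (mod 7); counting from Monday = 0 gives Wednesday.

Wednesday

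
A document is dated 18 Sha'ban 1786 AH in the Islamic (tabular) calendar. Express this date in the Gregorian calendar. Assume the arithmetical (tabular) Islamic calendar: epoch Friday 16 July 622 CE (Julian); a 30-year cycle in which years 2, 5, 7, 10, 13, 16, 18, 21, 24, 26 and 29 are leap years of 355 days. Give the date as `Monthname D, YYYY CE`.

January 3, 2355 CE

Both dates share Julian Day Number 2581208; in the Gregorian calendar that is 3 January 2355 CE.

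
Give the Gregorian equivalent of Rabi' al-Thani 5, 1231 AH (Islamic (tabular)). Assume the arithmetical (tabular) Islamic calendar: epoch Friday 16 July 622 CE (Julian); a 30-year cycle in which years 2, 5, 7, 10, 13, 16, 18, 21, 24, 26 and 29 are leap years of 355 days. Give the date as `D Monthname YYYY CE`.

5 March 1816 CE

Julian Day Number of the source date = 2384404.
Converting JDN 2384404 to the Gregorian calendar gives 5 March 1816 CE.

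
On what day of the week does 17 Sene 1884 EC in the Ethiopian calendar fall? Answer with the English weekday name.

Thursday

In the Gregorian calendar this is 23 June 1892 (JDN 2412273).
2412273 ≡ 3 (mod 7); counting from Monday = 0 gives Thursday.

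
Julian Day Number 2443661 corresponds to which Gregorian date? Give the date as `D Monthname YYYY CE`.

JDN 2451545 is 1 Jan 2000; 2443661 is −7884 days from there.

1 June 1978 CE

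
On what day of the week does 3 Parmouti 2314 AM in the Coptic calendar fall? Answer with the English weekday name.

Equivalently 15 April 2598 Gregorian, JDN 2670065.
Since JDN mod 7 = 6 (0 = Monday), the day is Sunday.

Sunday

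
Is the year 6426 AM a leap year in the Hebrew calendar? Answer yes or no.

Hebrew year 6426 is year 4 of its 19-year Metonic cycle; leap years are at positions 3, 6, 8, 11, 14, 17, 19, so it is a common year (12 months).

no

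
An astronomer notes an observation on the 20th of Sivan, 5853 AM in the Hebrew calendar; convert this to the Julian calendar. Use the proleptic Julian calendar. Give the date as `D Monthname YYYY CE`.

The source date corresponds to 14 June 2093 in the Gregorian calendar (JDN 2485678).
That day falls on 1 June 2093 CE in the Julian calendar.

1 June 2093 CE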